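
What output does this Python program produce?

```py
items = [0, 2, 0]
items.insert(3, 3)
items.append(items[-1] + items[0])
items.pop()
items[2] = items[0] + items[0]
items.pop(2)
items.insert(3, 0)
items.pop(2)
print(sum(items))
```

insert 3 at 3 → [0, 2, 0, 3]
append items[-1]+items[0] = 3+0 = 3 → [0, 2, 0, 3, 3]
pop() removes 3 → [0, 2, 0, 3]
items[2] = items[0]+items[0] = 0+0 = 0 → [0, 2, 0, 3]
pop(2) removes 0 → [0, 2, 3]
insert 0 at 3 → [0, 2, 3, 0]
pop(2) removes 3 → [0, 2, 0]
sum = 2

2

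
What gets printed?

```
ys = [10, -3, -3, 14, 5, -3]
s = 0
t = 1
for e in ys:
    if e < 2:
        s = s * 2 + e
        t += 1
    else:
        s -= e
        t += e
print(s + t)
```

-106

e=10: not <2, s = 0-10 = -10; t=11
e=-3: <2, s = (-10)*2+(-3) = -23; t=12
e=-3: <2, s = (-23)*2+(-3) = -49; t=13
e=14: not <2, s = (-49)-14 = -63; t=27
e=5: not <2, s = (-63)-5 = -68; t=32
e=-3: <2, s = (-68)*2+(-3) = -139; t=33
s+t = (-139)+33 = -106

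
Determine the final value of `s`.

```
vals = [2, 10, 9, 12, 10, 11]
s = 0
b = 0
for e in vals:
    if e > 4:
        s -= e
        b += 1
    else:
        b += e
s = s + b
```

-45

e=2: not >4; b=2
e=10: >4, s = 0-10 = -10; b=3
e=9: >4, s = (-10)-9 = -19; b=4
e=12: >4, s = (-19)-12 = -31; b=5
e=10: >4, s = (-31)-10 = -41; b=6
e=11: >4, s = (-41)-11 = -52; b=7
s+b = (-52)+7 = -45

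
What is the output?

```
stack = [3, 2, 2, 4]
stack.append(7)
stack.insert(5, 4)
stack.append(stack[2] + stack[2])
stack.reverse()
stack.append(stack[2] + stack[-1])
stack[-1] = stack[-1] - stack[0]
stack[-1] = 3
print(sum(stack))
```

append 7 → [3, 2, 2, 4, 7]
insert 4 at 5 → [3, 2, 2, 4, 7, 4]
append stack[2]+stack[2] = 2+2 = 4 → [3, 2, 2, 4, 7, 4, 4]
reverse → [4, 4, 7, 4, 2, 2, 3]
append stack[2]+stack[-1] = 7+3 = 10 → [4, 4, 7, 4, 2, 2, 3, 10]
stack[-1] = stack[-1]-stack[0] = 10-4 = 6 → [4, 4, 7, 4, 2, 2, 3, 6]
stack[-1] = 3 → [4, 4, 7, 4, 2, 2, 3, 3]
sum = 29

29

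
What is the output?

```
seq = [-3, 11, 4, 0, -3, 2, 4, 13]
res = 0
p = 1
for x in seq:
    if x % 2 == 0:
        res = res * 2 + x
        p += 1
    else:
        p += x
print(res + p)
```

x=-3: not even; p=-2
x=11: not even; p=9
x=4: even, res = 0*2+4 = 4; p=10
x=0: even, res = 4*2+0 = 8; p=11
x=-3: not even; p=8
x=2: even, res = 8*2+2 = 18; p=9
x=4: even, res = 18*2+4 = 40; p=10
x=13: not even; p=23
res+p = 40+23 = 63

63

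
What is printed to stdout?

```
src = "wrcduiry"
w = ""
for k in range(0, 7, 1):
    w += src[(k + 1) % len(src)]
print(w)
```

k=0: add src[1]='r' → 'r'
k=1: add src[2]='c' → 'rc'
k=2: add src[3]='d' → 'rcd'
k=3: add src[4]='u' → 'rcdu'
k=4: add src[5]='i' → 'rcdui'
k=5: add src[6]='r' → 'rcduir'
k=6: add src[7]='y' → 'rcduiry'

rcduiry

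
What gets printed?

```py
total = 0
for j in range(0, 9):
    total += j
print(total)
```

36

j=0: total = 0+0 = 0
j=1: total = 0+1 = 1
j=2: total = 1+2 = 3
j=3: total = 3+3 = 6
j=4: total = 6+4 = 10
j=5: total = 10+5 = 15
j=6: total = 15+6 = 21
j=7: total = 21+7 = 28
j=8: total = 28+8 = 36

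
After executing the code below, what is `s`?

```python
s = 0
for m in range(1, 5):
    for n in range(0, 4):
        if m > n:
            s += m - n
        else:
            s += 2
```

m=1,n=0: 1>0, s = 0+1 = 1
m=1,n=1: not 1>1, s = 1+2 = 3
m=1,n=2: not 1>2, s = 3+2 = 5
m=1,n=3: not 1>3, s = 5+2 = 7
m=2,n=0: 2>0, s = 7+2 = 9
m=2,n=1: 2>1, s = 9+1 = 10
m=2,n=2: not 2>2, s = 10+2 = 12
m=2,n=3: not 2>3, s = 12+2 = 14
m=3,n=0: 3>0, s = 14+3 = 17
m=3,n=1: 3>1, s = 17+2 = 19
m=3,n=2: 3>2, s = 19+1 = 20
m=3,n=3: not 3>3, s = 20+2 = 22
m=4,n=0: 4>0, s = 22+4 = 26
m=4,n=1: 4>1, s = 26+3 = 29
m=4,n=2: 4>2, s = 29+2 = 31
m=4,n=3: 4>3, s = 31+1 = 32

32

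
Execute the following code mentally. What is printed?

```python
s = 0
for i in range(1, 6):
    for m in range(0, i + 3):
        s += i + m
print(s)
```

i=1,m=0: s = 0+1 = 1
i=1,m=1: s = 1+2 = 3
i=1,m=2: s = 3+3 = 6
i=1,m=3: s = 6+4 = 10
i=2,m=0: s = 10+2 = 12
i=2,m=1: s = 12+3 = 15
i=2,m=2: s = 15+4 = 19
i=2,m=3: s = 19+5 = 24
i=2,m=4: s = 24+6 = 30
i=3,m=0: s = 30+3 = 33
i=3,m=1: s = 33+4 = 37
i=3,m=2: s = 37+5 = 42
i=3,m=3: s = 42+6 = 48
i=3,m=4: s = 48+7 = 55
i=3,m=5: s = 55+8 = 63
i=4,m=0: s = 63+4 = 67
i=4,m=1: s = 67+5 = 72
i=4,m=2: s = 72+6 = 78
i=4,m=3: s = 78+7 = 85
i=4,m=4: s = 85+8 = 93
i=4,m=5: s = 93+9 = 102
i=4,m=6: s = 102+10 = 112
i=5,m=0: s = 112+5 = 117
i=5,m=1: s = 117+6 = 123
i=5,m=2: s = 123+7 = 130
i=5,m=3: s = 130+8 = 138
i=5,m=4: s = 138+9 = 147
i=5,m=5: s = 147+10 = 157
i=5,m=6: s = 157+11 = 168
i=5,m=7: s = 168+12 = 180

180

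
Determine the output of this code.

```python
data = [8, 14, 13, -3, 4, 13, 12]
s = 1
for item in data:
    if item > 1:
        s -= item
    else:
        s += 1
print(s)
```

-62

item=8: >1, s = 1-8 = -7
item=14: >1, s = (-7)-14 = -21
item=13: >1, s = (-21)-13 = -34
item=-3: not >1, s = (-34)+1 = -33
item=4: >1, s = (-33)-4 = -37
item=13: >1, s = (-37)-13 = -50
item=12: >1, s = (-50)-12 = -62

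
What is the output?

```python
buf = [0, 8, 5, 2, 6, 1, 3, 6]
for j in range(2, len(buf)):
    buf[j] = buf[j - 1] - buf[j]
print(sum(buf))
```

-23

j=2: buf[2] = 8-5 = 3 → [0, 8, 3, 2, 6, 1, 3, 6]
j=3: buf[3] = 3-2 = 1 → [0, 8, 3, 1, 6, 1, 3, 6]
j=4: buf[4] = 1-6 = -5 → [0, 8, 3, 1, -5, 1, 3, 6]
j=5: buf[5] = (-5)-1 = -6 → [0, 8, 3, 1, -5, -6, 3, 6]
j=6: buf[6] = (-6)-3 = -9 → [0, 8, 3, 1, -5, -6, -9, 6]
j=7: buf[7] = (-9)-6 = -15 → [0, 8, 3, 1, -5, -6, -9, -15]
sum = -23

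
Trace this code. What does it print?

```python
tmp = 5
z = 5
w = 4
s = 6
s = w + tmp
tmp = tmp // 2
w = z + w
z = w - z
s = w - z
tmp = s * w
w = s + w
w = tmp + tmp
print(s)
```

s = 4+5 = 9
tmp = 5//2 = 2
w = 5+4 = 9
z = 9-5 = 4
s = 9-4 = 5
tmp = 5*9 = 45
w = 5+9 = 14
w = 45+45 = 90

5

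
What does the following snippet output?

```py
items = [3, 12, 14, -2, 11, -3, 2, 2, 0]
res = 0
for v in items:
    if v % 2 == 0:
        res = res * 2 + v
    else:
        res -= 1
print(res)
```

v=3: not even, res = 0-1 = -1
v=12: even, res = (-1)*2+12 = 10
v=14: even, res = 10*2+14 = 34
v=-2: even, res = 34*2+(-2) = 66
v=11: not even, res = 66-1 = 65
v=-3: not even, res = 65-1 = 64
v=2: even, res = 64*2+2 = 130
v=2: even, res = 130*2+2 = 262
v=0: even, res = 262*2+0 = 524

524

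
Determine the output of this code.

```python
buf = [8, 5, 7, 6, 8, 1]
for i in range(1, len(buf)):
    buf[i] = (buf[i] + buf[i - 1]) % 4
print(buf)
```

i=1: buf[1] = (5+8)%4 = 1 → [8, 1, 7, 6, 8, 1]
i=2: buf[2] = (7+1)%4 = 0 → [8, 1, 0, 6, 8, 1]
i=3: buf[3] = (6+0)%4 = 2 → [8, 1, 0, 2, 8, 1]
i=4: buf[4] = (8+2)%4 = 2 → [8, 1, 0, 2, 2, 1]
i=5: buf[5] = (1+2)%4 = 3 → [8, 1, 0, 2, 2, 3]

[8, 1, 0, 2, 2, 3]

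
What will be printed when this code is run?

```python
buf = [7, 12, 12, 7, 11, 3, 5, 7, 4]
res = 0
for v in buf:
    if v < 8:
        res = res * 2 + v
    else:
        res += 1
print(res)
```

478

v=7: <8, res = 0*2+7 = 7
v=12: not <8, res = 7+1 = 8
v=12: not <8, res = 8+1 = 9
v=7: <8, res = 9*2+7 = 25
v=11: not <8, res = 25+1 = 26
v=3: <8, res = 26*2+3 = 55
v=5: <8, res = 55*2+5 = 115
v=7: <8, res = 115*2+7 = 237
v=4: <8, res = 237*2+4 = 478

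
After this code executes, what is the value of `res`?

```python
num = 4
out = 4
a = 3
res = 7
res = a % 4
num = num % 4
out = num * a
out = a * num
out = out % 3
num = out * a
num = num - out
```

res = 3%4 = 3
num = 4%4 = 0
out = 0*3 = 0
out = 3*0 = 0
out = 0%3 = 0
num = 0*3 = 0
num = 0-0 = 0

3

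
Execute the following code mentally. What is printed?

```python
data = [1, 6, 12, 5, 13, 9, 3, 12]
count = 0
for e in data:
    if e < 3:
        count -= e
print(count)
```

-1

e=1: <3, count = 0-1 = -1
e=6: not <3
e=12: not <3
e=5: not <3
e=13: not <3
e=9: not <3
e=3: not <3
e=12: not <3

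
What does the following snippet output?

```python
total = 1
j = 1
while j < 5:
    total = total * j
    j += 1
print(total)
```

24

j=1: total = 1*1 = 1
j=2: total = 1*2 = 2
j=3: total = 2*3 = 6
j=4: total = 6*4 = 24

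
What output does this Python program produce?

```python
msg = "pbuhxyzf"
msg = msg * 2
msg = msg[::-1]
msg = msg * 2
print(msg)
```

fzyxhubpfzyxhubpfzyxhubpfzyxhubp

repeat ×2 → 'pbuhxyzfpbuhxyzf'
reverse → 'fzyxhubpfzyxhubp'
repeat ×2 → 'fzyxhubpfzyxhubpfzyxhubpfzyxhubp'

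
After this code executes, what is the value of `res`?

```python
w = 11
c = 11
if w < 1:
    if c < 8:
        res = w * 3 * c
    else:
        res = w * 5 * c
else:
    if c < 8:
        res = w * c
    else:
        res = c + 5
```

16

w=11, c=11
w < 1 is False; c < 8 is False
→ res = c + 5 = 16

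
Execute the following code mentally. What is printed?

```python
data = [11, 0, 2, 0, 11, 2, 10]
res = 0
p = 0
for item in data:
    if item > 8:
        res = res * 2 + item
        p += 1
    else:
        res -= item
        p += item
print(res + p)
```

71

item=11: >8, res = 0*2+11 = 11; p=1
item=0: not >8, res = 11-0 = 11; p=1
item=2: not >8, res = 11-2 = 9; p=3
item=0: not >8, res = 9-0 = 9; p=3
item=11: >8, res = 9*2+11 = 29; p=4
item=2: not >8, res = 29-2 = 27; p=6
item=10: >8, res = 27*2+10 = 64; p=7
res+p = 64+7 = 71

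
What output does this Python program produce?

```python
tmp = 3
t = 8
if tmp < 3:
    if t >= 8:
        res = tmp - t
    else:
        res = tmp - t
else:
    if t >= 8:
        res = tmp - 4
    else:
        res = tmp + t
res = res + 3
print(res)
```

2

tmp=3, t=8
tmp < 3 is False; t >= 8 is True
→ res = tmp - 4 = -1
res = (-1)+3 = 2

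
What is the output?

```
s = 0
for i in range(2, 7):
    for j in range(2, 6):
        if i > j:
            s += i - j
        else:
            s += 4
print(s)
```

60

i=2,j=2: not 2>2, s = 0+4 = 4
i=2,j=3: not 2>3, s = 4+4 = 8
i=2,j=4: not 2>4, s = 8+4 = 12
i=2,j=5: not 2>5, s = 12+4 = 16
i=3,j=2: 3>2, s = 16+1 = 17
i=3,j=3: not 3>3, s = 17+4 = 21
i=3,j=4: not 3>4, s = 21+4 = 25
i=3,j=5: not 3>5, s = 25+4 = 29
i=4,j=2: 4>2, s = 29+2 = 31
i=4,j=3: 4>3, s = 31+1 = 32
i=4,j=4: not 4>4, s = 32+4 = 36
i=4,j=5: not 4>5, s = 36+4 = 40
i=5,j=2: 5>2, s = 40+3 = 43
i=5,j=3: 5>3, s = 43+2 = 45
i=5,j=4: 5>4, s = 45+1 = 46
i=5,j=5: not 5>5, s = 46+4 = 50
i=6,j=2: 6>2, s = 50+4 = 54
i=6,j=3: 6>3, s = 54+3 = 57
i=6,j=4: 6>4, s = 57+2 = 59
i=6,j=5: 6>5, s = 59+1 = 60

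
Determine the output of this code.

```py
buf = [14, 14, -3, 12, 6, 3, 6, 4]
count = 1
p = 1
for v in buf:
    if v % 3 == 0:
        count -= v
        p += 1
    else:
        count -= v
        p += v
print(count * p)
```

v=14: not %3==0, count = 1-14 = -13; p=15
v=14: not %3==0, count = (-13)-14 = -27; p=29
v=-3: %3==0, count = (-27)-(-3) = -24; p=30
v=12: %3==0, count = (-24)-12 = -36; p=31
v=6: %3==0, count = (-36)-6 = -42; p=32
v=3: %3==0, count = (-42)-3 = -45; p=33
v=6: %3==0, count = (-45)-6 = -51; p=34
v=4: not %3==0, count = (-51)-4 = -55; p=38
count*p = (-55)*38 = -2090

-2090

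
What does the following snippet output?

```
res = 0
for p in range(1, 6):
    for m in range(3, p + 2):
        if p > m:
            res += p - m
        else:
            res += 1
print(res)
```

p=2,m=3: not 2>3, res = 0+1 = 1
p=3,m=3: not 3>3, res = 1+1 = 2
p=3,m=4: not 3>4, res = 2+1 = 3
p=4,m=3: 4>3, res = 3+1 = 4
p=4,m=4: not 4>4, res = 4+1 = 5
p=4,m=5: not 4>5, res = 5+1 = 6
p=5,m=3: 5>3, res = 6+2 = 8
p=5,m=4: 5>4, res = 8+1 = 9
p=5,m=5: not 5>5, res = 9+1 = 10
p=5,m=6: not 5>6, res = 10+1 = 11

11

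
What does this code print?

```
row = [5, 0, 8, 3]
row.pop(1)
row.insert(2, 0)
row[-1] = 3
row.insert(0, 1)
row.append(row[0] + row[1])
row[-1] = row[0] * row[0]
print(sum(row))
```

18

pop(1) removes 0 → [5, 8, 3]
insert 0 at 2 → [5, 8, 0, 3]
row[-1] = 3 → [5, 8, 0, 3]
insert 1 at 0 → [1, 5, 8, 0, 3]
append row[0]+row[1] = 1+5 = 6 → [1, 5, 8, 0, 3, 6]
row[-1] = row[0]*row[0] = 1*1 = 1 → [1, 5, 8, 0, 3, 1]
sum = 18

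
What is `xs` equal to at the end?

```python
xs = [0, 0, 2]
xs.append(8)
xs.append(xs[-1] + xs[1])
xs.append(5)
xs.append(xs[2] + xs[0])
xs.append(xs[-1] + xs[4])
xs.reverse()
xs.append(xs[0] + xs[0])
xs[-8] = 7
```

append 8 → [0, 0, 2, 8]
append xs[-1]+xs[1] = 8+0 = 8 → [0, 0, 2, 8, 8]
append 5 → [0, 0, 2, 8, 8, 5]
append xs[2]+xs[0] = 2+0 = 2 → [0, 0, 2, 8, 8, 5, 2]
append xs[-1]+xs[4] = 2+8 = 10 → [0, 0, 2, 8, 8, 5, 2, 10]
reverse → [10, 2, 5, 8, 8, 2, 0, 0]
append xs[0]+xs[0] = 10+10 = 20 → [10, 2, 5, 8, 8, 2, 0, 0, 20]
xs[-8] = 7 → [10, 7, 5, 8, 8, 2, 0, 0, 20]

[10, 7, 5, 8, 8, 2, 0, 0, 20]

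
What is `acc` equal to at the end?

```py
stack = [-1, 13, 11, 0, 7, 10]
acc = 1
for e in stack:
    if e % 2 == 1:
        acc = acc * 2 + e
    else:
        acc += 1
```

92

e=-1: odd, acc = 1*2+(-1) = 1
e=13: odd, acc = 1*2+13 = 15
e=11: odd, acc = 15*2+11 = 41
e=0: not odd, acc = 41+1 = 42
e=7: odd, acc = 42*2+7 = 91
e=10: not odd, acc = 91+1 = 92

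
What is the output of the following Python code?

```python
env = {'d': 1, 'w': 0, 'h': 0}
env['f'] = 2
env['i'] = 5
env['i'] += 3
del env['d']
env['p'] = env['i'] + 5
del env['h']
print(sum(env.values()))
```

env['f'] = 2 → {'d': 1, 'w': 0, 'h': 0, 'f': 2}
env['i'] = 5 → {'d': 1, 'w': 0, 'h': 0, 'f': 2, 'i': 5}
env['i'] = 5+3 = 8 → {'d': 1, 'w': 0, 'h': 0, 'f': 2, 'i': 8}
del 'd' → {'w': 0, 'h': 0, 'f': 2, 'i': 8}
env['p'] = env['i']+5 = 13 → {'w': 0, 'h': 0, 'f': 2, 'i': 8, 'p': 13}
del 'h' → {'w': 0, 'f': 2, 'i': 8, 'p': 13}
sum of values = 23

23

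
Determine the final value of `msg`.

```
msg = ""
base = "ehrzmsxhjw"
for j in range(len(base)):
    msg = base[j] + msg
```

'wjhxsmzrhe'

j=0: prepend 'e' → 'e'
j=1: prepend 'h' → 'he'
j=2: prepend 'r' → 'rhe'
j=3: prepend 'z' → 'zrhe'
j=4: prepend 'm' → 'mzrhe'
j=5: prepend 's' → 'smzrhe'
j=6: prepend 'x' → 'xsmzrhe'
j=7: prepend 'h' → 'hxsmzrhe'
j=8: prepend 'j' → 'jhxsmzrhe'
j=9: prepend 'w' → 'wjhxsmzrhe'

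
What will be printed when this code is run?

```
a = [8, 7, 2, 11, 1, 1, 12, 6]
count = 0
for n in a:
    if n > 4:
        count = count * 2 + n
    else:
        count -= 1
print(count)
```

n=8: >4, count = 0*2+8 = 8
n=7: >4, count = 8*2+7 = 23
n=2: not >4, count = 23-1 = 22
n=11: >4, count = 22*2+11 = 55
n=1: not >4, count = 55-1 = 54
n=1: not >4, count = 54-1 = 53
n=12: >4, count = 53*2+12 = 118
n=6: >4, count = 118*2+6 = 242

242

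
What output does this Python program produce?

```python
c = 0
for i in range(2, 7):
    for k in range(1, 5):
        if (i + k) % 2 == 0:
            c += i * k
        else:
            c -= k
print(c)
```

80

i=2,k=1: odd sum, c = 0-1 = -1
i=2,k=2: even sum, c = (-1)+4 = 3
i=2,k=3: odd sum, c = 3-3 = 0
i=2,k=4: even sum, c = 0+8 = 8
i=3,k=1: even sum, c = 8+3 = 11
i=3,k=2: odd sum, c = 11-2 = 9
i=3,k=3: even sum, c = 9+9 = 18
i=3,k=4: odd sum, c = 18-4 = 14
i=4,k=1: odd sum, c = 14-1 = 13
i=4,k=2: even sum, c = 13+8 = 21
i=4,k=3: odd sum, c = 21-3 = 18
i=4,k=4: even sum, c = 18+16 = 34
i=5,k=1: even sum, c = 34+5 = 39
i=5,k=2: odd sum, c = 39-2 = 37
i=5,k=3: even sum, c = 37+15 = 52
i=5,k=4: odd sum, c = 52-4 = 48
i=6,k=1: odd sum, c = 48-1 = 47
i=6,k=2: even sum, c = 47+12 = 59
i=6,k=3: odd sum, c = 59-3 = 56
i=6,k=4: even sum, c = 56+24 = 80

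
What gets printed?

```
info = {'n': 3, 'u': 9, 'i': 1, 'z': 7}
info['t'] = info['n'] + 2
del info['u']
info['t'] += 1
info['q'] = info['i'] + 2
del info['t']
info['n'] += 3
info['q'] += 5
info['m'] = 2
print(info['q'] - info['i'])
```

7

info['t'] = info['n']+2 = 5 → {'n': 3, 'u': 9, 'i': 1, 'z': 7, 't': 5}
del 'u' → {'n': 3, 'i': 1, 'z': 7, 't': 5}
info['t'] = 5+1 = 6 → {'n': 3, 'i': 1, 'z': 7, 't': 6}
info['q'] = info['i']+2 = 3 → {'n': 3, 'i': 1, 'z': 7, 't': 6, 'q': 3}
del 't' → {'n': 3, 'i': 1, 'z': 7, 'q': 3}
info['n'] = 3+3 = 6 → {'n': 6, 'i': 1, 'z': 7, 'q': 3}
info['q'] = 3+5 = 8 → {'n': 6, 'i': 1, 'z': 7, 'q': 8}
info['m'] = 2 → {'n': 6, 'i': 1, 'z': 7, 'q': 8, 'm': 2}
info['q']-info['i'] = 8-1 = 7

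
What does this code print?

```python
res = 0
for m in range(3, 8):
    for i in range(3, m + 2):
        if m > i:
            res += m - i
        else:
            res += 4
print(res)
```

60

m=3,i=3: not 3>3, res = 0+4 = 4
m=3,i=4: not 3>4, res = 4+4 = 8
m=4,i=3: 4>3, res = 8+1 = 9
m=4,i=4: not 4>4, res = 9+4 = 13
m=4,i=5: not 4>5, res = 13+4 = 17
m=5,i=3: 5>3, res = 17+2 = 19
m=5,i=4: 5>4, res = 19+1 = 20
m=5,i=5: not 5>5, res = 20+4 = 24
m=5,i=6: not 5>6, res = 24+4 = 28
m=6,i=3: 6>3, res = 28+3 = 31
m=6,i=4: 6>4, res = 31+2 = 33
m=6,i=5: 6>5, res = 33+1 = 34
m=6,i=6: not 6>6, res = 34+4 = 38
m=6,i=7: not 6>7, res = 38+4 = 42
m=7,i=3: 7>3, res = 42+4 = 46
m=7,i=4: 7>4, res = 46+3 = 49
m=7,i=5: 7>5, res = 49+2 = 51
m=7,i=6: 7>6, res = 51+1 = 52
m=7,i=7: not 7>7, res = 52+4 = 56
m=7,i=8: not 7>8, res = 56+4 = 60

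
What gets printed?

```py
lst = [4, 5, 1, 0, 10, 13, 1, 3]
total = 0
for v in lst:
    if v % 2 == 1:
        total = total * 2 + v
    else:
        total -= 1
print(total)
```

97

v=4: not odd, total = 0-1 = -1
v=5: odd, total = (-1)*2+5 = 3
v=1: odd, total = 3*2+1 = 7
v=0: not odd, total = 7-1 = 6
v=10: not odd, total = 6-1 = 5
v=13: odd, total = 5*2+13 = 23
v=1: odd, total = 23*2+1 = 47
v=3: odd, total = 47*2+3 = 97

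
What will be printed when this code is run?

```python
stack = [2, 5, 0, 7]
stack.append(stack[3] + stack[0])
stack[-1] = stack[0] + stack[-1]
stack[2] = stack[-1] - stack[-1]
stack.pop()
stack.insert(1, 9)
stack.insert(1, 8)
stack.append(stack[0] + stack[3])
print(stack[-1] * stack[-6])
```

56

append stack[3]+stack[0] = 7+2 = 9 → [2, 5, 0, 7, 9]
stack[-1] = stack[0]+stack[-1] = 2+9 = 11 → [2, 5, 0, 7, 11]
stack[2] = stack[-1]-stack[-1] = 11-11 = 0 → [2, 5, 0, 7, 11]
pop() removes 11 → [2, 5, 0, 7]
insert 9 at 1 → [2, 9, 5, 0, 7]
insert 8 at 1 → [2, 8, 9, 5, 0, 7]
append stack[0]+stack[3] = 2+5 = 7 → [2, 8, 9, 5, 0, 7, 7]
stack[-1]*stack[-6] = 7*8 = 56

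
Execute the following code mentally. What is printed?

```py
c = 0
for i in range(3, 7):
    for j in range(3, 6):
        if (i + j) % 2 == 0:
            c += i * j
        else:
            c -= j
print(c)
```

i=3,j=3: even sum, c = 0+9 = 9
i=3,j=4: odd sum, c = 9-4 = 5
i=3,j=5: even sum, c = 5+15 = 20
i=4,j=3: odd sum, c = 20-3 = 17
i=4,j=4: even sum, c = 17+16 = 33
i=4,j=5: odd sum, c = 33-5 = 28
i=5,j=3: even sum, c = 28+15 = 43
i=5,j=4: odd sum, c = 43-4 = 39
i=5,j=5: even sum, c = 39+25 = 64
i=6,j=3: odd sum, c = 64-3 = 61
i=6,j=4: even sum, c = 61+24 = 85
i=6,j=5: odd sum, c = 85-5 = 80

80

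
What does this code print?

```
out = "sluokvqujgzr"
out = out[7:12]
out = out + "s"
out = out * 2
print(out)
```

slice [7:12] → 'ujgzr'
+ 's' → 'ujgzrs'
repeat ×2 → 'ujgzrsujgzrs'

ujgzrsujgzrs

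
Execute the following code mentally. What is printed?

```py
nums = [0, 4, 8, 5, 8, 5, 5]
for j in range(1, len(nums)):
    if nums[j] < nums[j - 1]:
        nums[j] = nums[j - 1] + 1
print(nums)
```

j=1: 4>=0, unchanged → [0, 4, 8, 5, 8, 5, 5]
j=2: 8>=4, unchanged → [0, 4, 8, 5, 8, 5, 5]
j=3: 5<8, nums[3] = 8+1 = 9 → [0, 4, 8, 9, 8, 5, 5]
j=4: 8<9, nums[4] = 9+1 = 10 → [0, 4, 8, 9, 10, 5, 5]
j=5: 5<10, nums[5] = 10+1 = 11 → [0, 4, 8, 9, 10, 11, 5]
j=6: 5<11, nums[6] = 11+1 = 12 → [0, 4, 8, 9, 10, 11, 12]

[0, 4, 8, 9, 10, 11, 12]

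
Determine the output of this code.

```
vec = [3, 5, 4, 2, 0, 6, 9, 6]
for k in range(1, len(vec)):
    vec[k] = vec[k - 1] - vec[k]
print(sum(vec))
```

k=1: vec[1] = 3-5 = -2 → [3, -2, 4, 2, 0, 6, 9, 6]
k=2: vec[2] = (-2)-4 = -6 → [3, -2, -6, 2, 0, 6, 9, 6]
k=3: vec[3] = (-6)-2 = -8 → [3, -2, -6, -8, 0, 6, 9, 6]
k=4: vec[4] = (-8)-0 = -8 → [3, -2, -6, -8, -8, 6, 9, 6]
k=5: vec[5] = (-8)-6 = -14 → [3, -2, -6, -8, -8, -14, 9, 6]
k=6: vec[6] = (-14)-9 = -23 → [3, -2, -6, -8, -8, -14, -23, 6]
k=7: vec[7] = (-23)-6 = -29 → [3, -2, -6, -8, -8, -14, -23, -29]
sum = -87

-87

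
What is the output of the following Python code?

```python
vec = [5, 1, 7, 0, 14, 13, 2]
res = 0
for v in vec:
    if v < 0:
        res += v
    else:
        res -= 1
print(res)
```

-7

v=5: not <0, res = 0-1 = -1
v=1: not <0, res = (-1)-1 = -2
v=7: not <0, res = (-2)-1 = -3
v=0: not <0, res = (-3)-1 = -4
v=14: not <0, res = (-4)-1 = -5
v=13: not <0, res = (-5)-1 = -6
v=2: not <0, res = (-6)-1 = -7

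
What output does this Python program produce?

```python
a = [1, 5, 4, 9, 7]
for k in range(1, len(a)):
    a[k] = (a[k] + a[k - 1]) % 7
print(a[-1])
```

5

k=1: a[1] = (5+1)%7 = 6 → [1, 6, 4, 9, 7]
k=2: a[2] = (4+6)%7 = 3 → [1, 6, 3, 9, 7]
k=3: a[3] = (9+3)%7 = 5 → [1, 6, 3, 5, 7]
k=4: a[4] = (7+5)%7 = 5 → [1, 6, 3, 5, 5]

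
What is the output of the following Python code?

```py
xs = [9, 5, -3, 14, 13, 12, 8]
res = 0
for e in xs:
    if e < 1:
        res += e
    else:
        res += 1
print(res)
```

3

e=9: not <1, res = 0+1 = 1
e=5: not <1, res = 1+1 = 2
e=-3: <1, res = 2+(-3) = -1
e=14: not <1, res = (-1)+1 = 0
e=13: not <1, res = 0+1 = 1
e=12: not <1, res = 1+1 = 2
e=8: not <1, res = 2+1 = 3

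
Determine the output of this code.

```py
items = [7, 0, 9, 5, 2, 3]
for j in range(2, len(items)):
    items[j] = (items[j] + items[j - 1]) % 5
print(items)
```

j=2: items[2] = (9+0)%5 = 4 → [7, 0, 4, 5, 2, 3]
j=3: items[3] = (5+4)%5 = 4 → [7, 0, 4, 4, 2, 3]
j=4: items[4] = (2+4)%5 = 1 → [7, 0, 4, 4, 1, 3]
j=5: items[5] = (3+1)%5 = 4 → [7, 0, 4, 4, 1, 4]

[7, 0, 4, 4, 1, 4]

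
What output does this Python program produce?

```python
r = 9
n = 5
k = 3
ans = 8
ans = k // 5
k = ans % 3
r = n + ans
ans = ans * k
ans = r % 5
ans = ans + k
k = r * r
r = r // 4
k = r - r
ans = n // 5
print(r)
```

1

ans = 3//5 = 0
k = 0%3 = 0
r = 5+0 = 5
ans = 0*0 = 0
ans = 5%5 = 0
ans = 0+0 = 0
k = 5*5 = 25
r = 5//4 = 1
k = 1-1 = 0
ans = 5//5 = 1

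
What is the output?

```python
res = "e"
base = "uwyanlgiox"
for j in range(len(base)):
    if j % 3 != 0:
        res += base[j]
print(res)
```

j=0: skip
j=1: add 'w' → 'ew'
j=2: add 'y' → 'ewy'
j=3: skip
j=4: add 'n' → 'ewyn'
j=5: add 'l' → 'ewynl'
j=6: skip
j=7: add 'i' → 'ewynli'
j=8: add 'o' → 'ewynlio'
j=9: skip

ewynlio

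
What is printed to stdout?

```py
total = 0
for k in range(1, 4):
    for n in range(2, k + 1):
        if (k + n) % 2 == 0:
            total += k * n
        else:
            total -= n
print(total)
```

k=2,n=2: even sum, total = 0+4 = 4
k=3,n=2: odd sum, total = 4-2 = 2
k=3,n=3: even sum, total = 2+9 = 11

11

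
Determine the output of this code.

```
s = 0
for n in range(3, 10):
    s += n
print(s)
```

n=3: s = 0+3 = 3
n=4: s = 3+4 = 7
n=5: s = 7+5 = 12
n=6: s = 12+6 = 18
n=7: s = 18+7 = 25
n=8: s = 25+8 = 33
n=9: s = 33+9 = 42

42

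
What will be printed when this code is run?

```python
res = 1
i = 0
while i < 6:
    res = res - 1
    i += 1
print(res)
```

-5

i=0: res = 1-1 = 0
i=1: res = 0-1 = -1
i=2: res = (-1)-1 = -2
i=3: res = (-2)-1 = -3
i=4: res = (-3)-1 = -4
i=5: res = (-4)-1 = -5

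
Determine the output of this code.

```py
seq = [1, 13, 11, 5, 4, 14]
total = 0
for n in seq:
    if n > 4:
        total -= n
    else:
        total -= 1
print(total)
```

-45

n=1: not >4, total = 0-1 = -1
n=13: >4, total = (-1)-13 = -14
n=11: >4, total = (-14)-11 = -25
n=5: >4, total = (-25)-5 = -30
n=4: not >4, total = (-30)-1 = -31
n=14: >4, total = (-31)-14 = -45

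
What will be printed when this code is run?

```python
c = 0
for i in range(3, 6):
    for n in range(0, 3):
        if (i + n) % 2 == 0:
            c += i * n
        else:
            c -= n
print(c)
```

11

i=3,n=0: odd sum, c = 0-0 = 0
i=3,n=1: even sum, c = 0+3 = 3
i=3,n=2: odd sum, c = 3-2 = 1
i=4,n=0: even sum, c = 1+0 = 1
i=4,n=1: odd sum, c = 1-1 = 0
i=4,n=2: even sum, c = 0+8 = 8
i=5,n=0: odd sum, c = 8-0 = 8
i=5,n=1: even sum, c = 8+5 = 13
i=5,n=2: odd sum, c = 13-2 = 11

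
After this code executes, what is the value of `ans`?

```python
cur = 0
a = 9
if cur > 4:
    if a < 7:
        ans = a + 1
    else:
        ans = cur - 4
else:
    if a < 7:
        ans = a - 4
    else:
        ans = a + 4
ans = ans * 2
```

26

cur=0, a=9
cur > 4 is False; a < 7 is False
→ ans = a + 4 = 13
ans = 13*2 = 26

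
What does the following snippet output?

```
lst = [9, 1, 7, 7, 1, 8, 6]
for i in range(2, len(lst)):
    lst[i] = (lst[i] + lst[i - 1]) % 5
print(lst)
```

[9, 1, 3, 0, 1, 4, 0]

i=2: lst[2] = (7+1)%5 = 3 → [9, 1, 3, 7, 1, 8, 6]
i=3: lst[3] = (7+3)%5 = 0 → [9, 1, 3, 0, 1, 8, 6]
i=4: lst[4] = (1+0)%5 = 1 → [9, 1, 3, 0, 1, 8, 6]
i=5: lst[5] = (8+1)%5 = 4 → [9, 1, 3, 0, 1, 4, 6]
i=6: lst[6] = (6+4)%5 = 0 → [9, 1, 3, 0, 1, 4, 0]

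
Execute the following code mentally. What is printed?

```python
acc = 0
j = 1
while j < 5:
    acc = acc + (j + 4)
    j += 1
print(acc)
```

26

j=1: acc = 0+5 = 5
j=2: acc = 5+6 = 11
j=3: acc = 11+7 = 18
j=4: acc = 18+8 = 26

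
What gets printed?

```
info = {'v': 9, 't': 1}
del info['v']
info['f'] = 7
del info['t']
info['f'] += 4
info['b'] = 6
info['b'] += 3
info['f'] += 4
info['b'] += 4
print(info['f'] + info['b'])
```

28

del 'v' → {'t': 1}
info['f'] = 7 → {'t': 1, 'f': 7}
del 't' → {'f': 7}
info['f'] = 7+4 = 11 → {'f': 11}
info['b'] = 6 → {'f': 11, 'b': 6}
info['b'] = 6+3 = 9 → {'f': 11, 'b': 9}
info['f'] = 11+4 = 15 → {'f': 15, 'b': 9}
info['b'] = 9+4 = 13 → {'f': 15, 'b': 13}
info['f']+info['b'] = 15+13 = 28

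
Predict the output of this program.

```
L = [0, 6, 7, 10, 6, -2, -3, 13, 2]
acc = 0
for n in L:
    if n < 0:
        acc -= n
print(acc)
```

n=0: not <0
n=6: not <0
n=7: not <0
n=10: not <0
n=6: not <0
n=-2: <0, acc = 0-(-2) = 2
n=-3: <0, acc = 2-(-3) = 5
n=13: not <0
n=2: not <0

5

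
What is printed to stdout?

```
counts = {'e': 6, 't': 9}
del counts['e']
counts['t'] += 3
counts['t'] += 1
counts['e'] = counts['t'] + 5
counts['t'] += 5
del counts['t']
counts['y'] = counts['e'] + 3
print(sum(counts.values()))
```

del 'e' → {'t': 9}
counts['t'] = 9+3 = 12 → {'t': 12}
counts['t'] = 12+1 = 13 → {'t': 13}
counts['e'] = counts['t']+5 = 18 → {'t': 13, 'e': 18}
counts['t'] = 13+5 = 18 → {'t': 18, 'e': 18}
del 't' → {'e': 18}
counts['y'] = counts['e']+3 = 21 → {'e': 18, 'y': 21}
sum of values = 39

39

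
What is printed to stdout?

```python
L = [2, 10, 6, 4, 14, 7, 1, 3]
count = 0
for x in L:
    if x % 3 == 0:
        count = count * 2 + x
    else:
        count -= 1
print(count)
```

x=2: not %3==0, count = 0-1 = -1
x=10: not %3==0, count = (-1)-1 = -2
x=6: %3==0, count = (-2)*2+6 = 2
x=4: not %3==0, count = 2-1 = 1
x=14: not %3==0, count = 1-1 = 0
x=7: not %3==0, count = 0-1 = -1
x=1: not %3==0, count = (-1)-1 = -2
x=3: %3==0, count = (-2)*2+3 = -1

-1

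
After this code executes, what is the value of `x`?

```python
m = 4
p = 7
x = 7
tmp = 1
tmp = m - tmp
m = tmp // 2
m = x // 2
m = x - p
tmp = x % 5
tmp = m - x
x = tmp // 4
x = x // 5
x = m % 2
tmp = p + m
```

tmp = 4-1 = 3
m = 3//2 = 1
m = 7//2 = 3
m = 7-7 = 0
tmp = 7%5 = 2
tmp = 0-7 = -7
x = (-7)//4 = -2
x = (-2)//5 = -1
x = 0%2 = 0
tmp = 7+0 = 7

0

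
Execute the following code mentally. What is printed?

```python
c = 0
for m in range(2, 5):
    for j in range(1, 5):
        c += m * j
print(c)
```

90

m=2,j=1: c = 0+2 = 2
m=2,j=2: c = 2+4 = 6
m=2,j=3: c = 6+6 = 12
m=2,j=4: c = 12+8 = 20
m=3,j=1: c = 20+3 = 23
m=3,j=2: c = 23+6 = 29
m=3,j=3: c = 29+9 = 38
m=3,j=4: c = 38+12 = 50
m=4,j=1: c = 50+4 = 54
m=4,j=2: c = 54+8 = 62
m=4,j=3: c = 62+12 = 74
m=4,j=4: c = 74+16 = 90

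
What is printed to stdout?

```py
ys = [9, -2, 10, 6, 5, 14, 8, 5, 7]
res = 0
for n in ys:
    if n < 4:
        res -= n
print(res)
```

2

n=9: not <4
n=-2: <4, res = 0-(-2) = 2
n=10: not <4
n=6: not <4
n=5: not <4
n=14: not <4
n=8: not <4
n=5: not <4
n=7: not <4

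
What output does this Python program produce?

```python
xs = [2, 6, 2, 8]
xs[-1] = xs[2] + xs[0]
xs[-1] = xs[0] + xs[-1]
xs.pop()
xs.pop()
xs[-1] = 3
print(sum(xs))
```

5

xs[-1] = xs[2]+xs[0] = 2+2 = 4 → [2, 6, 2, 4]
xs[-1] = xs[0]+xs[-1] = 2+4 = 6 → [2, 6, 2, 6]
pop() removes 6 → [2, 6, 2]
pop() removes 2 → [2, 6]
xs[-1] = 3 → [2, 3]
sum = 5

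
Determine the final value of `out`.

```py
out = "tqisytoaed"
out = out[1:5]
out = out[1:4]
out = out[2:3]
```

slice [1:5] → 'qisy'
slice [1:4] → 'isy'
slice [2:3] → 'y'

'y'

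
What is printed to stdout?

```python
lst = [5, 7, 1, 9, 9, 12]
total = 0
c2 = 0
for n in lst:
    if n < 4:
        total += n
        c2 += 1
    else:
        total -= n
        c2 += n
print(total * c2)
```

n=5: not <4, total = 0-5 = -5; c2=5
n=7: not <4, total = (-5)-7 = -12; c2=12
n=1: <4, total = (-12)+1 = -11; c2=13
n=9: not <4, total = (-11)-9 = -20; c2=22
n=9: not <4, total = (-20)-9 = -29; c2=31
n=12: not <4, total = (-29)-12 = -41; c2=43
total*c2 = (-41)*43 = -1763

-1763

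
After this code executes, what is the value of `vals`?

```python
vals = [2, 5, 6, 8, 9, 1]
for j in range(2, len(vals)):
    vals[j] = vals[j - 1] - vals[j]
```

j=2: vals[2] = 5-6 = -1 → [2, 5, -1, 8, 9, 1]
j=3: vals[3] = (-1)-8 = -9 → [2, 5, -1, -9, 9, 1]
j=4: vals[4] = (-9)-9 = -18 → [2, 5, -1, -9, -18, 1]
j=5: vals[5] = (-18)-1 = -19 → [2, 5, -1, -9, -18, -19]

[2, 5, -1, -9, -18, -19]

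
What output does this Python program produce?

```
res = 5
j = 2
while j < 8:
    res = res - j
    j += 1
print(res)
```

j=2: res = 5-2 = 3
j=3: res = 3-3 = 0
j=4: res = 0-4 = -4
j=5: res = (-4)-5 = -9
j=6: res = (-9)-6 = -15
j=7: res = (-15)-7 = -22

-22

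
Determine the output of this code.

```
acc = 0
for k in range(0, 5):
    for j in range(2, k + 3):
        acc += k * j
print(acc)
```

k=0,j=2: acc = 0+0 = 0
k=1,j=2: acc = 0+2 = 2
k=1,j=3: acc = 2+3 = 5
k=2,j=2: acc = 5+4 = 9
k=2,j=3: acc = 9+6 = 15
k=2,j=4: acc = 15+8 = 23
k=3,j=2: acc = 23+6 = 29
k=3,j=3: acc = 29+9 = 38
k=3,j=4: acc = 38+12 = 50
k=3,j=5: acc = 50+15 = 65
k=4,j=2: acc = 65+8 = 73
k=4,j=3: acc = 73+12 = 85
k=4,j=4: acc = 85+16 = 101
k=4,j=5: acc = 101+20 = 121
k=4,j=6: acc = 121+24 = 145

145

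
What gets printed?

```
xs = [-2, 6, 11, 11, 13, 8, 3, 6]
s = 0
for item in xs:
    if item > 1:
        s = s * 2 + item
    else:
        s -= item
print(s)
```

item=-2: not >1, s = 0-(-2) = 2
item=6: >1, s = 2*2+6 = 10
item=11: >1, s = 10*2+11 = 31
item=11: >1, s = 31*2+11 = 73
item=13: >1, s = 73*2+13 = 159
item=8: >1, s = 159*2+8 = 326
item=3: >1, s = 326*2+3 = 655
item=6: >1, s = 655*2+6 = 1316

1316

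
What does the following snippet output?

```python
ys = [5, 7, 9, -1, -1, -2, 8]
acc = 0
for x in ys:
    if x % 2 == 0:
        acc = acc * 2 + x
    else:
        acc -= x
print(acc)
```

x=5: not even, acc = 0-5 = -5
x=7: not even, acc = (-5)-7 = -12
x=9: not even, acc = (-12)-9 = -21
x=-1: not even, acc = (-21)-(-1) = -20
x=-1: not even, acc = (-20)-(-1) = -19
x=-2: even, acc = (-19)*2+(-2) = -40
x=8: even, acc = (-40)*2+8 = -72

-72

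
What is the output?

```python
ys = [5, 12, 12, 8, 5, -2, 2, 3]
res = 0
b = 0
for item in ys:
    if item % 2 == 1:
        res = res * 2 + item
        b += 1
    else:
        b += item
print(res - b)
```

-2

item=5: odd, res = 0*2+5 = 5; b=1
item=12: not odd; b=13
item=12: not odd; b=25
item=8: not odd; b=33
item=5: odd, res = 5*2+5 = 15; b=34
item=-2: not odd; b=32
item=2: not odd; b=34
item=3: odd, res = 15*2+3 = 33; b=35
res-b = 33-35 = -2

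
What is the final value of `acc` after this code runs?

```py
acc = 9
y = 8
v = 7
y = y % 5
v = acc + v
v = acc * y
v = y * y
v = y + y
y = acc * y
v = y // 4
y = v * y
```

9

y = 8%5 = 3
v = 9+7 = 16
v = 9*3 = 27
v = 3*3 = 9
v = 3+3 = 6
y = 9*3 = 27
v = 27//4 = 6
y = 6*27 = 162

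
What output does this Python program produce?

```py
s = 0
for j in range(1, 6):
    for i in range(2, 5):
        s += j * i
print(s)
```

j=1,i=2: s = 0+2 = 2
j=1,i=3: s = 2+3 = 5
j=1,i=4: s = 5+4 = 9
j=2,i=2: s = 9+4 = 13
j=2,i=3: s = 13+6 = 19
j=2,i=4: s = 19+8 = 27
j=3,i=2: s = 27+6 = 33
j=3,i=3: s = 33+9 = 42
j=3,i=4: s = 42+12 = 54
j=4,i=2: s = 54+8 = 62
j=4,i=3: s = 62+12 = 74
j=4,i=4: s = 74+16 = 90
j=5,i=2: s = 90+10 = 100
j=5,i=3: s = 100+15 = 115
j=5,i=4: s = 115+20 = 135

135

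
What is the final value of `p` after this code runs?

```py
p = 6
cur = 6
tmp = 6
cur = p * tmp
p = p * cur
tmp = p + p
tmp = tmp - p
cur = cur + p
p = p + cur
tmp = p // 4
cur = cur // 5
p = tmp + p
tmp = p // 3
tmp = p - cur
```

cur = 6*6 = 36
p = 6*36 = 216
tmp = 216+216 = 432
tmp = 432-216 = 216
cur = 36+216 = 252
p = 216+252 = 468
tmp = 468//4 = 117
cur = 252//5 = 50
p = 117+468 = 585
tmp = 585//3 = 195
tmp = 585-50 = 535

585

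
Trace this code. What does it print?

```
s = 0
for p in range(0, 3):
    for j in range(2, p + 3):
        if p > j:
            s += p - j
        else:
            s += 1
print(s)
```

6

p=0,j=2: not 0>2, s = 0+1 = 1
p=1,j=2: not 1>2, s = 1+1 = 2
p=1,j=3: not 1>3, s = 2+1 = 3
p=2,j=2: not 2>2, s = 3+1 = 4
p=2,j=3: not 2>3, s = 4+1 = 5
p=2,j=4: not 2>4, s = 5+1 = 6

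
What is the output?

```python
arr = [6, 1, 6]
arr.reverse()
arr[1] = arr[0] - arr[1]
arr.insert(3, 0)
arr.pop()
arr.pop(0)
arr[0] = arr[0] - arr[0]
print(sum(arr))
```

6

reverse → [6, 1, 6]
arr[1] = arr[0]-arr[1] = 6-1 = 5 → [6, 5, 6]
insert 0 at 3 → [6, 5, 6, 0]
pop() removes 0 → [6, 5, 6]
pop(0) removes 6 → [5, 6]
arr[0] = arr[0]-arr[0] = 5-5 = 0 → [0, 6]
sum = 6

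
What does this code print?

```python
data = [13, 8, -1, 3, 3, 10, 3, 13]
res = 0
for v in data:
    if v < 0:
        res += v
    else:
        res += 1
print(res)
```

6

v=13: not <0, res = 0+1 = 1
v=8: not <0, res = 1+1 = 2
v=-1: <0, res = 2+(-1) = 1
v=3: not <0, res = 1+1 = 2
v=3: not <0, res = 2+1 = 3
v=10: not <0, res = 3+1 = 4
v=3: not <0, res = 4+1 = 5
v=13: not <0, res = 5+1 = 6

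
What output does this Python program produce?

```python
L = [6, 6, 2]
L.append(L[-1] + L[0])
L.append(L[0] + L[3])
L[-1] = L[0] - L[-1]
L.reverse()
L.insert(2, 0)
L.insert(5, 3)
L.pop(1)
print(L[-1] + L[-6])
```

-2

append L[-1]+L[0] = 2+6 = 8 → [6, 6, 2, 8]
append L[0]+L[3] = 6+8 = 14 → [6, 6, 2, 8, 14]
L[-1] = L[0]-L[-1] = 6-14 = -8 → [6, 6, 2, 8, -8]
reverse → [-8, 8, 2, 6, 6]
insert 0 at 2 → [-8, 8, 0, 2, 6, 6]
insert 3 at 5 → [-8, 8, 0, 2, 6, 3, 6]
pop(1) removes 8 → [-8, 0, 2, 6, 3, 6]
L[-1]+L[-6] = 6+(-8) = -2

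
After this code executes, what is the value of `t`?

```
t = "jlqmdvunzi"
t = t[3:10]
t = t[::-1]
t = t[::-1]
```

'mdvunzi'

slice [3:10] → 'mdvunzi'
reverse → 'iznuvdm'
reverse → 'mdvunzi'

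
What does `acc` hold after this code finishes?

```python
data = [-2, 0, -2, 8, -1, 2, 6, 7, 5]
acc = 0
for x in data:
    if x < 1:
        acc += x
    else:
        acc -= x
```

x=-2: <1, acc = 0+(-2) = -2
x=0: <1, acc = (-2)+0 = -2
x=-2: <1, acc = (-2)+(-2) = -4
x=8: not <1, acc = (-4)-8 = -12
x=-1: <1, acc = (-12)+(-1) = -13
x=2: not <1, acc = (-13)-2 = -15
x=6: not <1, acc = (-15)-6 = -21
x=7: not <1, acc = (-21)-7 = -28
x=5: not <1, acc = (-28)-5 = -33

-33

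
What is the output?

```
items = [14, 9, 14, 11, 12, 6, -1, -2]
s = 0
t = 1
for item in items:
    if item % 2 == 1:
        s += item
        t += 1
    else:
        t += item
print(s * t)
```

item=14: not odd; t=15
item=9: odd, s = 0+9 = 9; t=16
item=14: not odd; t=30
item=11: odd, s = 9+11 = 20; t=31
item=12: not odd; t=43
item=6: not odd; t=49
item=-1: odd, s = 20+(-1) = 19; t=50
item=-2: not odd; t=48
s*t = 19*48 = 912

912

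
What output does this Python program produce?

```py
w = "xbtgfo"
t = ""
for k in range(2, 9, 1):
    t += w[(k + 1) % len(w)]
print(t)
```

gfoxbtg

k=2: add w[3]='g' → 'g'
k=3: add w[4]='f' → 'gf'
k=4: add w[5]='o' → 'gfo'
k=5: add w[0]='x' → 'gfox'
k=6: add w[1]='b' → 'gfoxb'
k=7: add w[2]='t' → 'gfoxbt'
k=8: add w[3]='g' → 'gfoxbtg'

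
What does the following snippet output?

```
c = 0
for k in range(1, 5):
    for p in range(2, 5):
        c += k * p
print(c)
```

k=1,p=2: c = 0+2 = 2
k=1,p=3: c = 2+3 = 5
k=1,p=4: c = 5+4 = 9
k=2,p=2: c = 9+4 = 13
k=2,p=3: c = 13+6 = 19
k=2,p=4: c = 19+8 = 27
k=3,p=2: c = 27+6 = 33
k=3,p=3: c = 33+9 = 42
k=3,p=4: c = 42+12 = 54
k=4,p=2: c = 54+8 = 62
k=4,p=3: c = 62+12 = 74
k=4,p=4: c = 74+16 = 90

90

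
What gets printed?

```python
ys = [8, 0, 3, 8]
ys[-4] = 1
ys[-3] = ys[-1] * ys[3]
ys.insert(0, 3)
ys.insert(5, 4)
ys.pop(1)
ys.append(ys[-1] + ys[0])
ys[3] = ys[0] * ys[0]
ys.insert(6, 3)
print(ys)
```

[3, 64, 3, 9, 4, 7, 3]

ys[-4] = 1 → [1, 0, 3, 8]
ys[-3] = ys[-1]*ys[3] = 8*8 = 64 → [1, 64, 3, 8]
insert 3 at 0 → [3, 1, 64, 3, 8]
insert 4 at 5 → [3, 1, 64, 3, 8, 4]
pop(1) removes 1 → [3, 64, 3, 8, 4]
append ys[-1]+ys[0] = 4+3 = 7 → [3, 64, 3, 8, 4, 7]
ys[3] = ys[0]*ys[0] = 3*3 = 9 → [3, 64, 3, 9, 4, 7]
insert 3 at 6 → [3, 64, 3, 9, 4, 7, 3]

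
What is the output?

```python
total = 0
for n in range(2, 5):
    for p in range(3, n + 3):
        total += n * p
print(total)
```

n=2,p=3: total = 0+6 = 6
n=2,p=4: total = 6+8 = 14
n=3,p=3: total = 14+9 = 23
n=3,p=4: total = 23+12 = 35
n=3,p=5: total = 35+15 = 50
n=4,p=3: total = 50+12 = 62
n=4,p=4: total = 62+16 = 78
n=4,p=5: total = 78+20 = 98
n=4,p=6: total = 98+24 = 122

122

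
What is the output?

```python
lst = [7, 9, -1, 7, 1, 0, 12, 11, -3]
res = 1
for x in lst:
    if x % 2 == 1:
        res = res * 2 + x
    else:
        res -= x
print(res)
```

x=7: odd, res = 1*2+7 = 9
x=9: odd, res = 9*2+9 = 27
x=-1: odd, res = 27*2+(-1) = 53
x=7: odd, res = 53*2+7 = 113
x=1: odd, res = 113*2+1 = 227
x=0: not odd, res = 227-0 = 227
x=12: not odd, res = 227-12 = 215
x=11: odd, res = 215*2+11 = 441
x=-3: odd, res = 441*2+(-3) = 879

879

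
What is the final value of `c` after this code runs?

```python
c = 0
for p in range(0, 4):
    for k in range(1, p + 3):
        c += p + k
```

p=0,k=1: c = 0+1 = 1
p=0,k=2: c = 1+2 = 3
p=1,k=1: c = 3+2 = 5
p=1,k=2: c = 5+3 = 8
p=1,k=3: c = 8+4 = 12
p=2,k=1: c = 12+3 = 15
p=2,k=2: c = 15+4 = 19
p=2,k=3: c = 19+5 = 24
p=2,k=4: c = 24+6 = 30
p=3,k=1: c = 30+4 = 34
p=3,k=2: c = 34+5 = 39
p=3,k=3: c = 39+6 = 45
p=3,k=4: c = 45+7 = 52
p=3,k=5: c = 52+8 = 60

60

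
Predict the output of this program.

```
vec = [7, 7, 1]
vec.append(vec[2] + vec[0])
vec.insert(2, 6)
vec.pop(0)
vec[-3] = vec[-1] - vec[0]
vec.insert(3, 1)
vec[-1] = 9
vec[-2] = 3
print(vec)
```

append vec[2]+vec[0] = 1+7 = 8 → [7, 7, 1, 8]
insert 6 at 2 → [7, 7, 6, 1, 8]
pop(0) removes 7 → [7, 6, 1, 8]
vec[-3] = vec[-1]-vec[0] = 8-7 = 1 → [7, 1, 1, 8]
insert 1 at 3 → [7, 1, 1, 1, 8]
vec[-1] = 9 → [7, 1, 1, 1, 9]
vec[-2] = 3 → [7, 1, 1, 3, 9]

[7, 1, 1, 3, 9]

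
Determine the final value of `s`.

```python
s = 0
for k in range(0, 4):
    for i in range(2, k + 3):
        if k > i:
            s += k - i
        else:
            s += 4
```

37

k=0,i=2: not 0>2, s = 0+4 = 4
k=1,i=2: not 1>2, s = 4+4 = 8
k=1,i=3: not 1>3, s = 8+4 = 12
k=2,i=2: not 2>2, s = 12+4 = 16
k=2,i=3: not 2>3, s = 16+4 = 20
k=2,i=4: not 2>4, s = 20+4 = 24
k=3,i=2: 3>2, s = 24+1 = 25
k=3,i=3: not 3>3, s = 25+4 = 29
k=3,i=4: not 3>4, s = 29+4 = 33
k=3,i=5: not 3>5, s = 33+4 = 37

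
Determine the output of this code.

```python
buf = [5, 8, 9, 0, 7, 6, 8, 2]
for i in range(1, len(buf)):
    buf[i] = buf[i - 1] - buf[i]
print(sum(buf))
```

i=1: buf[1] = 5-8 = -3 → [5, -3, 9, 0, 7, 6, 8, 2]
i=2: buf[2] = (-3)-9 = -12 → [5, -3, -12, 0, 7, 6, 8, 2]
i=3: buf[3] = (-12)-0 = -12 → [5, -3, -12, -12, 7, 6, 8, 2]
i=4: buf[4] = (-12)-7 = -19 → [5, -3, -12, -12, -19, 6, 8, 2]
i=5: buf[5] = (-19)-6 = -25 → [5, -3, -12, -12, -19, -25, 8, 2]
i=6: buf[6] = (-25)-8 = -33 → [5, -3, -12, -12, -19, -25, -33, 2]
i=7: buf[7] = (-33)-2 = -35 → [5, -3, -12, -12, -19, -25, -33, -35]
sum = -134

-134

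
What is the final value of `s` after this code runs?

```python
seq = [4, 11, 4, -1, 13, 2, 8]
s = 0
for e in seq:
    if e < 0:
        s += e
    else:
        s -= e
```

e=4: not <0, s = 0-4 = -4
e=11: not <0, s = (-4)-11 = -15
e=4: not <0, s = (-15)-4 = -19
e=-1: <0, s = (-19)+(-1) = -20
e=13: not <0, s = (-20)-13 = -33
e=2: not <0, s = (-33)-2 = -35
e=8: not <0, s = (-35)-8 = -43

-43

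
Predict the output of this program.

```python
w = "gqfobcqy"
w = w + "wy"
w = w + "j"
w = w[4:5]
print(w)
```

+ 'wy' → 'gqfobcqywy'
+ 'j' → 'gqfobcqywyj'
slice [4:5] → 'b'

b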